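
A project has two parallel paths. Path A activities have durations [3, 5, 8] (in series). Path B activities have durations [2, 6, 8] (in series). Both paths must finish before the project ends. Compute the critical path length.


Path A total = 3 + 5 + 8 = 16
Path B total = 2 + 6 + 8 = 16
Critical path = longest path = max(16, 16) = 16

16


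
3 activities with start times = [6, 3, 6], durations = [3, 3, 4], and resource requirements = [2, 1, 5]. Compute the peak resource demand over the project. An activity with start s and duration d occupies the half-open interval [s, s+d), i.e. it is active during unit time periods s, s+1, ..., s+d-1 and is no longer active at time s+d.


Each activity i is active on [start_i, start_i + duration_i).
Compute total resource usage per time slot:
  t=0: active resources = [], total = 0
  t=1: active resources = [], total = 0
  t=2: active resources = [], total = 0
  t=3: active resources = [1], total = 1
  t=4: active resources = [1], total = 1
  t=5: active resources = [1], total = 1
  t=6: active resources = [2, 5], total = 7
  t=7: active resources = [2, 5], total = 7
  t=8: active resources = [2, 5], total = 7
  t=9: active resources = [5], total = 5
Peak resource demand = 7

7


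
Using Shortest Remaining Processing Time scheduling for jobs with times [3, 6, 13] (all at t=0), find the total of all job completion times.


Since all jobs arrive at t=0, SRPT equals SPT ordering.
SPT order: [3, 6, 13]
Completion times:
  Job 1: p=3, C=3
  Job 2: p=6, C=9
  Job 3: p=13, C=22
Total completion time = 3 + 9 + 22 = 34

34


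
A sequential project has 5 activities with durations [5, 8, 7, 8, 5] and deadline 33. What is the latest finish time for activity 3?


LF(activity 3) = deadline - sum of successor durations
Successors: activities 4 through 5 with durations [8, 5]
Sum of successor durations = 13
LF = 33 - 13 = 20

20


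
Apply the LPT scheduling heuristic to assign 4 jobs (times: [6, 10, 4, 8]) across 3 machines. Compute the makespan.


Sort jobs in decreasing order (LPT): [10, 8, 6, 4]
Assign each job to the least loaded machine:
  Machine 1: jobs [10], load = 10
  Machine 2: jobs [8], load = 8
  Machine 3: jobs [6, 4], load = 10
Makespan = max load = 10

10


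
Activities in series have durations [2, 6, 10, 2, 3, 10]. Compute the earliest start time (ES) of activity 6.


Activity 6 starts after activities 1 through 5 complete.
Predecessor durations: [2, 6, 10, 2, 3]
ES = 2 + 6 + 10 + 2 + 3 = 23

23


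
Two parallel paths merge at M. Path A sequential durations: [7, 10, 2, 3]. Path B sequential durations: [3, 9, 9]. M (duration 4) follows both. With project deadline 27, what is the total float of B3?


Forward pass: ES(B3) = sum of predecessors on chain B = 12
EF = ES + duration = 12 + 9 = 21
Backward pass: LF(M) = deadline = 27; LS(M) = 27 - 4 = 23
LF(B3) = LS(M) - sum(successors on chain B) = 23 - 0 = 23
LS = LF - duration = 23 - 9 = 14
Total float = LS - ES = 14 - 12 = 2

2


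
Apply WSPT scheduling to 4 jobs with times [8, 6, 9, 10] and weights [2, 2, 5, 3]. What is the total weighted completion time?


Compute p/w ratios and sort ascending (WSPT): [(9, 5), (6, 2), (10, 3), (8, 2)]
Compute weighted completion times:
  Job (p=9,w=5): C=9, w*C=5*9=45
  Job (p=6,w=2): C=15, w*C=2*15=30
  Job (p=10,w=3): C=25, w*C=3*25=75
  Job (p=8,w=2): C=33, w*C=2*33=66
Total weighted completion time = 216

216


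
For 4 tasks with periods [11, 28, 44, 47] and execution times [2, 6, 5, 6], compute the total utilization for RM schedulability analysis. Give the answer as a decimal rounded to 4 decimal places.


Compute individual utilizations (exact fractions):
  Task 1: C/T = 2/11 (approx. 0.1818)
  Task 2: C/T = 6/28 = 3/14 (approx. 0.2143)
  Task 3: C/T = 5/44 (approx. 0.1136)
  Task 4: C/T = 6/47 (approx. 0.1277)
Total utilization U = 2/11 + 3/14 + 5/44 + 6/47 = 9227/14476
Rounded to 4 decimal places: U = 0.6374
RM (Liu & Layland) bound for 4 tasks = 0.756828; compare with U = 9227/14476 (approx. 0.637400)
U <= bound, so schedulable by RM sufficient condition.

0.6374


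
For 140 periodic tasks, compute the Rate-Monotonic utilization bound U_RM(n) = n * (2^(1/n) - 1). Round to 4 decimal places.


Compute 2^(1/140) = 1.0049633280
Subtract 1: 1.0049633280 - 1 = 0.0049633280
Multiply by n: 140 * 0.0049633280 = 0.6948659200
Round to 4 dp: 0.6949

0.6949


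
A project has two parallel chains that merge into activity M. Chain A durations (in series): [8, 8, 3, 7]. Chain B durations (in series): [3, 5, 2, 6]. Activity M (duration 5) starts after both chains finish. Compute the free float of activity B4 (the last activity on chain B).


ES(B4) = sum of predecessors on chain B = 10
EF(B4) = ES + duration = 10 + 6 = 16
Successor of B4 is M. ES(M) = max(sum(A), sum(B)) = max(26, 16) = 26
Free float = ES(successor) - EF(current) = 26 - 16 = 10

10


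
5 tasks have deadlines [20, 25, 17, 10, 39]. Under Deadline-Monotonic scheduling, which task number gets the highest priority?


Sort tasks by relative deadline (ascending):
  Task 4: deadline = 10
  Task 3: deadline = 17
  Task 1: deadline = 20
  Task 2: deadline = 25
  Task 5: deadline = 39
Priority order (highest first): [4, 3, 1, 2, 5]
Highest priority task = 4

4


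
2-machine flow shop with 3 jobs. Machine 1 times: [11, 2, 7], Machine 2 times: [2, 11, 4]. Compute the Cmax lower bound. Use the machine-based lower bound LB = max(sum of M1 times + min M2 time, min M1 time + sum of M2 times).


LB1 = sum(M1 times) + min(M2 times) = 20 + 2 = 22
LB2 = min(M1 times) + sum(M2 times) = 2 + 17 = 19
Lower bound = max(LB1, LB2) = max(22, 19) = 22

22


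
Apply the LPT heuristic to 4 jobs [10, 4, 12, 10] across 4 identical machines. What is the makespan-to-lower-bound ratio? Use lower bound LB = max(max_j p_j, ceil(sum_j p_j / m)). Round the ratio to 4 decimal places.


LPT order: [12, 10, 10, 4]
Machine loads after assignment: [12, 10, 10, 4]
LPT makespan = 12
Lower bound = max(max_job, ceil(total/4)) = max(12, 9) = 12
Ratio = 12 / 12 = 1.0

1.0


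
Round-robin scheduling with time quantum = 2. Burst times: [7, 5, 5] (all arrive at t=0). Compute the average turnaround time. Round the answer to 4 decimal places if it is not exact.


Time quantum = 2
Execution trace:
  J1 runs 2 units, time = 2
  J2 runs 2 units, time = 4
  J3 runs 2 units, time = 6
  J1 runs 2 units, time = 8
  J2 runs 2 units, time = 10
  J3 runs 2 units, time = 12
  J1 runs 2 units, time = 14
  J2 runs 1 units, time = 15
  J3 runs 1 units, time = 16
  J1 runs 1 units, time = 17
Finish times: [17, 15, 16]
Average turnaround = 48/3 = 16.0

16.0


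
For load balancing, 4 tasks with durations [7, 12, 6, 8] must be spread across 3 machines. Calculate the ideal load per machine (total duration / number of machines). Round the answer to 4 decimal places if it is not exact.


Total processing time = 7 + 12 + 6 + 8 = 33
Number of machines = 3
Ideal balanced load = 33 / 3 = 11.0

11.0


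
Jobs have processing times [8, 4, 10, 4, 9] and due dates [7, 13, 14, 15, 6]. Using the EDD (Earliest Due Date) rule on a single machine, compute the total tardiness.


Sort by due date (EDD order): [(9, 6), (8, 7), (4, 13), (10, 14), (4, 15)]
Compute completion times and tardiness:
  Job 1: p=9, d=6, C=9, tardiness=max(0,9-6)=3
  Job 2: p=8, d=7, C=17, tardiness=max(0,17-7)=10
  Job 3: p=4, d=13, C=21, tardiness=max(0,21-13)=8
  Job 4: p=10, d=14, C=31, tardiness=max(0,31-14)=17
  Job 5: p=4, d=15, C=35, tardiness=max(0,35-15)=20
Total tardiness = 58

58


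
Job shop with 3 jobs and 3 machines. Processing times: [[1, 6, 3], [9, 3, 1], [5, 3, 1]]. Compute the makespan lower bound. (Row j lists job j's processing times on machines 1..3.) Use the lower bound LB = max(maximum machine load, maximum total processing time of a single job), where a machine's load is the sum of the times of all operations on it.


Machine loads:
  Machine 1: 1 + 9 + 5 = 15
  Machine 2: 6 + 3 + 3 = 12
  Machine 3: 3 + 1 + 1 = 5
Max machine load = 15
Job totals:
  Job 1: 10
  Job 2: 13
  Job 3: 9
Max job total = 13
Lower bound = max(15, 13) = 15

15


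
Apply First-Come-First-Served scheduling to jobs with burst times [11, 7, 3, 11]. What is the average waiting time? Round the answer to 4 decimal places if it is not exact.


FCFS order (as given): [11, 7, 3, 11]
Waiting times:
  Job 1: wait = 0
  Job 2: wait = 11
  Job 3: wait = 18
  Job 4: wait = 21
Sum of waiting times = 50
Average waiting time = 50/4 = 12.5

12.5


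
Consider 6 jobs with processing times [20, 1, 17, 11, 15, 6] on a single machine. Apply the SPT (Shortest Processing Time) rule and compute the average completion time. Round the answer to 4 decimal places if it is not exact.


Sort jobs by processing time (SPT order): [1, 6, 11, 15, 17, 20]
Compute completion times sequentially:
  Job 1: processing = 1, completes at 1
  Job 2: processing = 6, completes at 7
  Job 3: processing = 11, completes at 18
  Job 4: processing = 15, completes at 33
  Job 5: processing = 17, completes at 50
  Job 6: processing = 20, completes at 70
Sum of completion times = 179
Average completion time = 179/6 = 29.8333

29.8333


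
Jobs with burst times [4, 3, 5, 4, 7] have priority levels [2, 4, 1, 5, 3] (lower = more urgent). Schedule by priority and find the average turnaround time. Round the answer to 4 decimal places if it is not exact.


Sort by priority (ascending = highest first):
Order: [(1, 5), (2, 4), (3, 7), (4, 3), (5, 4)]
Completion times:
  Priority 1, burst=5, C=5
  Priority 2, burst=4, C=9
  Priority 3, burst=7, C=16
  Priority 4, burst=3, C=19
  Priority 5, burst=4, C=23
Average turnaround = 72/5 = 14.4

14.4


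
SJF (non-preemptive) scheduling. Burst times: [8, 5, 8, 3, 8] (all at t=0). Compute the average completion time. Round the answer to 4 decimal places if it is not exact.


SJF order (ascending): [3, 5, 8, 8, 8]
Completion times:
  Job 1: burst=3, C=3
  Job 2: burst=5, C=8
  Job 3: burst=8, C=16
  Job 4: burst=8, C=24
  Job 5: burst=8, C=32
Average completion = 83/5 = 16.6

16.6


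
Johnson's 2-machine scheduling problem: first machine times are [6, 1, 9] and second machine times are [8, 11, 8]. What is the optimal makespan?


Apply Johnson's rule:
  Group 1 (a <= b): [(2, 1, 11), (1, 6, 8)]
  Group 2 (a > b): [(3, 9, 8)]
Optimal job order: [2, 1, 3]
Schedule:
  Job 2: M1 done at 1, M2 done at 12
  Job 1: M1 done at 7, M2 done at 20
  Job 3: M1 done at 16, M2 done at 28
Makespan = 28

28


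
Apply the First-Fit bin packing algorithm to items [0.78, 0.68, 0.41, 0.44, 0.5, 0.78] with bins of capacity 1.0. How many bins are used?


Place items sequentially using First-Fit:
  Item 0.78 -> new Bin 1
  Item 0.68 -> new Bin 2
  Item 0.41 -> new Bin 3
  Item 0.44 -> Bin 3 (now 0.85)
  Item 0.5 -> new Bin 4
  Item 0.78 -> new Bin 5
Total bins used = 5

5


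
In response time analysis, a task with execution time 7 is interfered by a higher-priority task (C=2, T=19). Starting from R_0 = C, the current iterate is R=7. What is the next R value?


R_next = C + ceil(R_prev / T_hp) * C_hp
ceil(7 / 19) = ceil(0.3684) = 1
Interference = 1 * 2 = 2
R_next = 7 + 2 = 9

9


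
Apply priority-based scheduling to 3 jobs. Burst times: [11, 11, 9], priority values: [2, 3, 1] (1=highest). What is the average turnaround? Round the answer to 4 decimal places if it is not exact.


Sort by priority (ascending = highest first):
Order: [(1, 9), (2, 11), (3, 11)]
Completion times:
  Priority 1, burst=9, C=9
  Priority 2, burst=11, C=20
  Priority 3, burst=11, C=31
Average turnaround = 60/3 = 20.0

20.0


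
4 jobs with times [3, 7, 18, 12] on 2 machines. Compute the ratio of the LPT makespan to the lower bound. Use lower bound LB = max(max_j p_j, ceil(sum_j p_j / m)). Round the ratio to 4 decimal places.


LPT order: [18, 12, 7, 3]
Machine loads after assignment: [21, 19]
LPT makespan = 21
Lower bound = max(max_job, ceil(total/2)) = max(18, 20) = 20
Ratio = 21 / 20 = 1.05

1.05


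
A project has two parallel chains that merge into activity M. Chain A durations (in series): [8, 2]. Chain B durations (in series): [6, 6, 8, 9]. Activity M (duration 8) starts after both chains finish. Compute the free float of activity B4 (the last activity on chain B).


ES(B4) = sum of predecessors on chain B = 20
EF(B4) = ES + duration = 20 + 9 = 29
Successor of B4 is M. ES(M) = max(sum(A), sum(B)) = max(10, 29) = 29
Free float = ES(successor) - EF(current) = 29 - 29 = 0

0


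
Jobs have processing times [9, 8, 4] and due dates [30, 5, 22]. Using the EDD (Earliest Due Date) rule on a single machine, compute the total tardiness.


Sort by due date (EDD order): [(8, 5), (4, 22), (9, 30)]
Compute completion times and tardiness:
  Job 1: p=8, d=5, C=8, tardiness=max(0,8-5)=3
  Job 2: p=4, d=22, C=12, tardiness=max(0,12-22)=0
  Job 3: p=9, d=30, C=21, tardiness=max(0,21-30)=0
Total tardiness = 3

3


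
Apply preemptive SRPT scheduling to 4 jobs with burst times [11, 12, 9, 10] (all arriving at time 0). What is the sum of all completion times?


Since all jobs arrive at t=0, SRPT equals SPT ordering.
SPT order: [9, 10, 11, 12]
Completion times:
  Job 1: p=9, C=9
  Job 2: p=10, C=19
  Job 3: p=11, C=30
  Job 4: p=12, C=42
Total completion time = 9 + 19 + 30 + 42 = 100

100


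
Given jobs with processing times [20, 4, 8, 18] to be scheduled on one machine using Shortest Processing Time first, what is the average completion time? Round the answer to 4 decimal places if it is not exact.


Sort jobs by processing time (SPT order): [4, 8, 18, 20]
Compute completion times sequentially:
  Job 1: processing = 4, completes at 4
  Job 2: processing = 8, completes at 12
  Job 3: processing = 18, completes at 30
  Job 4: processing = 20, completes at 50
Sum of completion times = 96
Average completion time = 96/4 = 24.0

24.0


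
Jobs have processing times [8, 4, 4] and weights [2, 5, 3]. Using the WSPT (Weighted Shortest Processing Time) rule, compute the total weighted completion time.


Compute p/w ratios and sort ascending (WSPT): [(4, 5), (4, 3), (8, 2)]
Compute weighted completion times:
  Job (p=4,w=5): C=4, w*C=5*4=20
  Job (p=4,w=3): C=8, w*C=3*8=24
  Job (p=8,w=2): C=16, w*C=2*16=32
Total weighted completion time = 76

76


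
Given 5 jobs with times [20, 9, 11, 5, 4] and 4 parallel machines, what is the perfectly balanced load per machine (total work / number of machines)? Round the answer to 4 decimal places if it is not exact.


Total processing time = 20 + 9 + 11 + 5 + 4 = 49
Number of machines = 4
Ideal balanced load = 49 / 4 = 12.25

12.25


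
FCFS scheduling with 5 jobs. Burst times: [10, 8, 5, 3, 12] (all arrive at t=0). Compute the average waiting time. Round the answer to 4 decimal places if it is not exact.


FCFS order (as given): [10, 8, 5, 3, 12]
Waiting times:
  Job 1: wait = 0
  Job 2: wait = 10
  Job 3: wait = 18
  Job 4: wait = 23
  Job 5: wait = 26
Sum of waiting times = 77
Average waiting time = 77/5 = 15.4

15.4


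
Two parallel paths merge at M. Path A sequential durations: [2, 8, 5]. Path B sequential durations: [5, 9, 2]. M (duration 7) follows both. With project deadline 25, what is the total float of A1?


Forward pass: ES(A1) = sum of predecessors on chain A = 0
EF = ES + duration = 0 + 2 = 2
Backward pass: LF(M) = deadline = 25; LS(M) = 25 - 7 = 18
LF(A1) = LS(M) - sum(successors on chain A) = 18 - 13 = 5
LS = LF - duration = 5 - 2 = 3
Total float = LS - ES = 3 - 0 = 3

3


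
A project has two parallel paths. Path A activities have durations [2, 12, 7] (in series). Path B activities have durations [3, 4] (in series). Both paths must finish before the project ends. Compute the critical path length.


Path A total = 2 + 12 + 7 = 21
Path B total = 3 + 4 = 7
Critical path = longest path = max(21, 7) = 21

21


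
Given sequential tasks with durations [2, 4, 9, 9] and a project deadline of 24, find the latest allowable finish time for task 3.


LF(activity 3) = deadline - sum of successor durations
Successors: activities 4 through 4 with durations [9]
Sum of successor durations = 9
LF = 24 - 9 = 15

15


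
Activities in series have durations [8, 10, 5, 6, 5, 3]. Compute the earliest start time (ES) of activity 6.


Activity 6 starts after activities 1 through 5 complete.
Predecessor durations: [8, 10, 5, 6, 5]
ES = 8 + 10 + 5 + 6 + 5 = 34

34


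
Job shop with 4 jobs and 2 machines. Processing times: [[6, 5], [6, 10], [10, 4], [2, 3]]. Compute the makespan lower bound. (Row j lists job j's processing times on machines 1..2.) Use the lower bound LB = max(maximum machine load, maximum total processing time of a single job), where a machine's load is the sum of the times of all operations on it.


Machine loads:
  Machine 1: 6 + 6 + 10 + 2 = 24
  Machine 2: 5 + 10 + 4 + 3 = 22
Max machine load = 24
Job totals:
  Job 1: 11
  Job 2: 16
  Job 3: 14
  Job 4: 5
Max job total = 16
Lower bound = max(24, 16) = 24

24


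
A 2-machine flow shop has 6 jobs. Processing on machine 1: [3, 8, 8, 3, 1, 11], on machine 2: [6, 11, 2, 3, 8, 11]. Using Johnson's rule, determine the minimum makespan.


Apply Johnson's rule:
  Group 1 (a <= b): [(5, 1, 8), (1, 3, 6), (4, 3, 3), (2, 8, 11), (6, 11, 11)]
  Group 2 (a > b): [(3, 8, 2)]
Optimal job order: [5, 1, 4, 2, 6, 3]
Schedule:
  Job 5: M1 done at 1, M2 done at 9
  Job 1: M1 done at 4, M2 done at 15
  Job 4: M1 done at 7, M2 done at 18
  Job 2: M1 done at 15, M2 done at 29
  Job 6: M1 done at 26, M2 done at 40
  Job 3: M1 done at 34, M2 done at 42
Makespan = 42

42


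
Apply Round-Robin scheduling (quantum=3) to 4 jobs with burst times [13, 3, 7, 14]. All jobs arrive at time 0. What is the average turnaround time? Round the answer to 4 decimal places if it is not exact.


Time quantum = 3
Execution trace:
  J1 runs 3 units, time = 3
  J2 runs 3 units, time = 6
  J3 runs 3 units, time = 9
  J4 runs 3 units, time = 12
  J1 runs 3 units, time = 15
  J3 runs 3 units, time = 18
  J4 runs 3 units, time = 21
  J1 runs 3 units, time = 24
  J3 runs 1 units, time = 25
  J4 runs 3 units, time = 28
  J1 runs 3 units, time = 31
  J4 runs 3 units, time = 34
  J1 runs 1 units, time = 35
  J4 runs 2 units, time = 37
Finish times: [35, 6, 25, 37]
Average turnaround = 103/4 = 25.75

25.75


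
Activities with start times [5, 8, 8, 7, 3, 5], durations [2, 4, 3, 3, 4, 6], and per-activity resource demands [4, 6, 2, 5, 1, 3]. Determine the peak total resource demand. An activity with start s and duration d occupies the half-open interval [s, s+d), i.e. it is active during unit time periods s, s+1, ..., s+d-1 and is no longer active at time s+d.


Each activity i is active on [start_i, start_i + duration_i).
Compute total resource usage per time slot:
  t=0: active resources = [], total = 0
  t=1: active resources = [], total = 0
  t=2: active resources = [], total = 0
  t=3: active resources = [1], total = 1
  t=4: active resources = [1], total = 1
  t=5: active resources = [4, 1, 3], total = 8
  t=6: active resources = [4, 1, 3], total = 8
  t=7: active resources = [5, 3], total = 8
  t=8: active resources = [6, 2, 5, 3], total = 16
  t=9: active resources = [6, 2, 5, 3], total = 16
  t=10: active resources = [6, 2, 3], total = 11
  t=11: active resources = [6], total = 6
Peak resource demand = 16

16


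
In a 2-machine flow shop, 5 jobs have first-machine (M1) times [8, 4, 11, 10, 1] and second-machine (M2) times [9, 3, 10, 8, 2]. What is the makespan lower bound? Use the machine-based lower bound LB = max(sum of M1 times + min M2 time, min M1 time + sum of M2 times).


LB1 = sum(M1 times) + min(M2 times) = 34 + 2 = 36
LB2 = min(M1 times) + sum(M2 times) = 1 + 32 = 33
Lower bound = max(LB1, LB2) = max(36, 33) = 36

36


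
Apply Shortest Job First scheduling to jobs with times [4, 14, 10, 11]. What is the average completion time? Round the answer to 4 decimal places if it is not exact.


SJF order (ascending): [4, 10, 11, 14]
Completion times:
  Job 1: burst=4, C=4
  Job 2: burst=10, C=14
  Job 3: burst=11, C=25
  Job 4: burst=14, C=39
Average completion = 82/4 = 20.5

20.5


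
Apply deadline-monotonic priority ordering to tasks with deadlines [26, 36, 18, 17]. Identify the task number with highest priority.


Sort tasks by relative deadline (ascending):
  Task 4: deadline = 17
  Task 3: deadline = 18
  Task 1: deadline = 26
  Task 2: deadline = 36
Priority order (highest first): [4, 3, 1, 2]
Highest priority task = 4

4


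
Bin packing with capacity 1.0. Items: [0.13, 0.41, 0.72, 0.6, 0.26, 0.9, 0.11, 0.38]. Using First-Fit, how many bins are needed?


Place items sequentially using First-Fit:
  Item 0.13 -> new Bin 1
  Item 0.41 -> Bin 1 (now 0.54)
  Item 0.72 -> new Bin 2
  Item 0.6 -> new Bin 3
  Item 0.26 -> Bin 1 (now 0.8)
  Item 0.9 -> new Bin 4
  Item 0.11 -> Bin 1 (now 0.91)
  Item 0.38 -> Bin 3 (now 0.98)
Total bins used = 4

4


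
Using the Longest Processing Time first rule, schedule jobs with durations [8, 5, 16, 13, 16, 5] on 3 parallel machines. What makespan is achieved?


Sort jobs in decreasing order (LPT): [16, 16, 13, 8, 5, 5]
Assign each job to the least loaded machine:
  Machine 1: jobs [16, 5], load = 21
  Machine 2: jobs [16, 5], load = 21
  Machine 3: jobs [13, 8], load = 21
Makespan = max load = 21

21


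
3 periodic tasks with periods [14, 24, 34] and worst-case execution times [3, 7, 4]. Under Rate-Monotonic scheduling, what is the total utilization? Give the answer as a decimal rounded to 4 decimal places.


Compute individual utilizations (exact fractions):
  Task 1: C/T = 3/14 (approx. 0.2143)
  Task 2: C/T = 7/24 (approx. 0.2917)
  Task 3: C/T = 4/34 = 2/17 (approx. 0.1176)
Total utilization U = 3/14 + 7/24 + 2/17 = 1781/2856
Rounded to 4 decimal places: U = 0.6236
RM (Liu & Layland) bound for 3 tasks = 0.779763; compare with U = 1781/2856 (approx. 0.623599)
U <= bound, so schedulable by RM sufficient condition.

0.6236


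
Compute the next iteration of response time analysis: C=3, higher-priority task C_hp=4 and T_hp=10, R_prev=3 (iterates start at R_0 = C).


R_next = C + ceil(R_prev / T_hp) * C_hp
ceil(3 / 10) = ceil(0.3) = 1
Interference = 1 * 4 = 4
R_next = 3 + 4 = 7

7


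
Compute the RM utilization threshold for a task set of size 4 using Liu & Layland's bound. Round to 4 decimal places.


Compute 2^(1/4) = 1.1892071150
Subtract 1: 1.1892071150 - 1 = 0.1892071150
Multiply by n: 4 * 0.1892071150 = 0.7568284600
Round to 4 dp: 0.7568

0.7568


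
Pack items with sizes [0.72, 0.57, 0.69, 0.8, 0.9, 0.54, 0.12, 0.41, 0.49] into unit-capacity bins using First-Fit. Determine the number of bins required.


Place items sequentially using First-Fit:
  Item 0.72 -> new Bin 1
  Item 0.57 -> new Bin 2
  Item 0.69 -> new Bin 3
  Item 0.8 -> new Bin 4
  Item 0.9 -> new Bin 5
  Item 0.54 -> new Bin 6
  Item 0.12 -> Bin 1 (now 0.84)
  Item 0.41 -> Bin 2 (now 0.98)
  Item 0.49 -> new Bin 7
Total bins used = 7

7


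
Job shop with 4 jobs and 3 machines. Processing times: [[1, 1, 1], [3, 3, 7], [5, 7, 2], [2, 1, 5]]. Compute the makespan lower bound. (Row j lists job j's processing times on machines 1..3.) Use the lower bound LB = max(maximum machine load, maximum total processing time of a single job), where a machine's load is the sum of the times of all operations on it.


Machine loads:
  Machine 1: 1 + 3 + 5 + 2 = 11
  Machine 2: 1 + 3 + 7 + 1 = 12
  Machine 3: 1 + 7 + 2 + 5 = 15
Max machine load = 15
Job totals:
  Job 1: 3
  Job 2: 13
  Job 3: 14
  Job 4: 8
Max job total = 14
Lower bound = max(15, 14) = 15

15


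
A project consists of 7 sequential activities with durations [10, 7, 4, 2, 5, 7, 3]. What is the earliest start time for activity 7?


Activity 7 starts after activities 1 through 6 complete.
Predecessor durations: [10, 7, 4, 2, 5, 7]
ES = 10 + 7 + 4 + 2 + 5 + 7 = 35

35


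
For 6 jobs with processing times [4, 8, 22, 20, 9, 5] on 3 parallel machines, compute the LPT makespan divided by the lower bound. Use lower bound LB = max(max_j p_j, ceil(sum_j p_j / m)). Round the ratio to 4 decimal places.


LPT order: [22, 20, 9, 8, 5, 4]
Machine loads after assignment: [22, 24, 22]
LPT makespan = 24
Lower bound = max(max_job, ceil(total/3)) = max(22, 23) = 23
Ratio = 24 / 23 = 1.0435

1.0435


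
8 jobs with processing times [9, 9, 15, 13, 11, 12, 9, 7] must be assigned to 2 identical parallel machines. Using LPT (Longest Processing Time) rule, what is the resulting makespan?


Sort jobs in decreasing order (LPT): [15, 13, 12, 11, 9, 9, 9, 7]
Assign each job to the least loaded machine:
  Machine 1: jobs [15, 11, 9, 7], load = 42
  Machine 2: jobs [13, 12, 9, 9], load = 43
Makespan = max load = 43

43


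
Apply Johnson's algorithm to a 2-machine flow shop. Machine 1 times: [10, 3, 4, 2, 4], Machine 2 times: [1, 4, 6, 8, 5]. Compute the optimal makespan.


Apply Johnson's rule:
  Group 1 (a <= b): [(4, 2, 8), (2, 3, 4), (3, 4, 6), (5, 4, 5)]
  Group 2 (a > b): [(1, 10, 1)]
Optimal job order: [4, 2, 3, 5, 1]
Schedule:
  Job 4: M1 done at 2, M2 done at 10
  Job 2: M1 done at 5, M2 done at 14
  Job 3: M1 done at 9, M2 done at 20
  Job 5: M1 done at 13, M2 done at 25
  Job 1: M1 done at 23, M2 done at 26
Makespan = 26

26


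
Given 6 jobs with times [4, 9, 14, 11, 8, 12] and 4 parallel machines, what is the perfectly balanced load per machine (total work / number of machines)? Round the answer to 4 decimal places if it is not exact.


Total processing time = 4 + 9 + 14 + 11 + 8 + 12 = 58
Number of machines = 4
Ideal balanced load = 58 / 4 = 14.5

14.5


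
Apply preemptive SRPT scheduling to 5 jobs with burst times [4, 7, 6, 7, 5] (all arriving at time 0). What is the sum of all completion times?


Since all jobs arrive at t=0, SRPT equals SPT ordering.
SPT order: [4, 5, 6, 7, 7]
Completion times:
  Job 1: p=4, C=4
  Job 2: p=5, C=9
  Job 3: p=6, C=15
  Job 4: p=7, C=22
  Job 5: p=7, C=29
Total completion time = 4 + 9 + 15 + 22 + 29 = 79

79


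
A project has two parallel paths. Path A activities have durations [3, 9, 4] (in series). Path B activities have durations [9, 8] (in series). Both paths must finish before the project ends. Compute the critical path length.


Path A total = 3 + 9 + 4 = 16
Path B total = 9 + 8 = 17
Critical path = longest path = max(16, 17) = 17

17


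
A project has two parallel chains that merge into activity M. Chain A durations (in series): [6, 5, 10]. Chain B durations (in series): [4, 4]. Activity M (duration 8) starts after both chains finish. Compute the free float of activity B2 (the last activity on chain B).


ES(B2) = sum of predecessors on chain B = 4
EF(B2) = ES + duration = 4 + 4 = 8
Successor of B2 is M. ES(M) = max(sum(A), sum(B)) = max(21, 8) = 21
Free float = ES(successor) - EF(current) = 21 - 8 = 13

13


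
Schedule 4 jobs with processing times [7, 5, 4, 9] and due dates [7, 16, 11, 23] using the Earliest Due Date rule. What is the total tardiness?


Sort by due date (EDD order): [(7, 7), (4, 11), (5, 16), (9, 23)]
Compute completion times and tardiness:
  Job 1: p=7, d=7, C=7, tardiness=max(0,7-7)=0
  Job 2: p=4, d=11, C=11, tardiness=max(0,11-11)=0
  Job 3: p=5, d=16, C=16, tardiness=max(0,16-16)=0
  Job 4: p=9, d=23, C=25, tardiness=max(0,25-23)=2
Total tardiness = 2

2


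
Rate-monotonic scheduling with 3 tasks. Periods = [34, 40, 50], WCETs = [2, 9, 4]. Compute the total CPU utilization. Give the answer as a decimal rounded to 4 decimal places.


Compute individual utilizations (exact fractions):
  Task 1: C/T = 2/34 = 1/17 (approx. 0.0588)
  Task 2: C/T = 9/40 (approx. 0.225)
  Task 3: C/T = 4/50 = 2/25 (approx. 0.08)
Total utilization U = 1/17 + 9/40 + 2/25 = 1237/3400
Rounded to 4 decimal places: U = 0.3638
RM (Liu & Layland) bound for 3 tasks = 0.779763; compare with U = 1237/3400 (approx. 0.363824)
U <= bound, so schedulable by RM sufficient condition.

0.3638


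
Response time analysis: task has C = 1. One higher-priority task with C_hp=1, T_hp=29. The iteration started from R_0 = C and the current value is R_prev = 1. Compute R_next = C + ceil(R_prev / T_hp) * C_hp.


R_next = C + ceil(R_prev / T_hp) * C_hp
ceil(1 / 29) = ceil(0.0345) = 1
Interference = 1 * 1 = 1
R_next = 1 + 1 = 2

2


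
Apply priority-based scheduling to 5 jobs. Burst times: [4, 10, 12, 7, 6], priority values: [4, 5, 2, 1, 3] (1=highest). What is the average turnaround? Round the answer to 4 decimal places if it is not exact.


Sort by priority (ascending = highest first):
Order: [(1, 7), (2, 12), (3, 6), (4, 4), (5, 10)]
Completion times:
  Priority 1, burst=7, C=7
  Priority 2, burst=12, C=19
  Priority 3, burst=6, C=25
  Priority 4, burst=4, C=29
  Priority 5, burst=10, C=39
Average turnaround = 119/5 = 23.8

23.8


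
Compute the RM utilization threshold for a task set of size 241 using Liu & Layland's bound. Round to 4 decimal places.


Compute 2^(1/241) = 1.0028802694
Subtract 1: 1.0028802694 - 1 = 0.0028802694
Multiply by n: 241 * 0.0028802694 = 0.6941449254
Round to 4 dp: 0.6941

0.6941


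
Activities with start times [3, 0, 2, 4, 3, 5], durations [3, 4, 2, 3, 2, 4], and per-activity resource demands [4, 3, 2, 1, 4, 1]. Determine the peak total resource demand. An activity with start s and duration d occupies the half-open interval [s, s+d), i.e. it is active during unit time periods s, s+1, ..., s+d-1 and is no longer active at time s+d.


Each activity i is active on [start_i, start_i + duration_i).
Compute total resource usage per time slot:
  t=0: active resources = [3], total = 3
  t=1: active resources = [3], total = 3
  t=2: active resources = [3, 2], total = 5
  t=3: active resources = [4, 3, 2, 4], total = 13
  t=4: active resources = [4, 1, 4], total = 9
  t=5: active resources = [4, 1, 1], total = 6
  t=6: active resources = [1, 1], total = 2
  t=7: active resources = [1], total = 1
  t=8: active resources = [1], total = 1
Peak resource demand = 13

13


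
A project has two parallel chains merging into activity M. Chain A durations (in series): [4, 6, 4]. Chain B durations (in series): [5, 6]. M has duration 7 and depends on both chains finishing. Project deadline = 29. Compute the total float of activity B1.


Forward pass: ES(B1) = sum of predecessors on chain B = 0
EF = ES + duration = 0 + 5 = 5
Backward pass: LF(M) = deadline = 29; LS(M) = 29 - 7 = 22
LF(B1) = LS(M) - sum(successors on chain B) = 22 - 6 = 16
LS = LF - duration = 16 - 5 = 11
Total float = LS - ES = 11 - 0 = 11

11


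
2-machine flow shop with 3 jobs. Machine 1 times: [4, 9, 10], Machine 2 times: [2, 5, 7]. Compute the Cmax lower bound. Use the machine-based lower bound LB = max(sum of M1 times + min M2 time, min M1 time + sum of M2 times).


LB1 = sum(M1 times) + min(M2 times) = 23 + 2 = 25
LB2 = min(M1 times) + sum(M2 times) = 4 + 14 = 18
Lower bound = max(LB1, LB2) = max(25, 18) = 25

25


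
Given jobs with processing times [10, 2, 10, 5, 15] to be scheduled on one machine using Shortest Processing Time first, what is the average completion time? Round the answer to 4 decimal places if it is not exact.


Sort jobs by processing time (SPT order): [2, 5, 10, 10, 15]
Compute completion times sequentially:
  Job 1: processing = 2, completes at 2
  Job 2: processing = 5, completes at 7
  Job 3: processing = 10, completes at 17
  Job 4: processing = 10, completes at 27
  Job 5: processing = 15, completes at 42
Sum of completion times = 95
Average completion time = 95/5 = 19.0

19.0


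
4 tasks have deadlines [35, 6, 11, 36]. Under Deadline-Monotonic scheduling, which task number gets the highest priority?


Sort tasks by relative deadline (ascending):
  Task 2: deadline = 6
  Task 3: deadline = 11
  Task 1: deadline = 35
  Task 4: deadline = 36
Priority order (highest first): [2, 3, 1, 4]
Highest priority task = 2

2


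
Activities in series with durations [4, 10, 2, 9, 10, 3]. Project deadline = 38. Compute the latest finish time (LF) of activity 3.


LF(activity 3) = deadline - sum of successor durations
Successors: activities 4 through 6 with durations [9, 10, 3]
Sum of successor durations = 22
LF = 38 - 22 = 16

16


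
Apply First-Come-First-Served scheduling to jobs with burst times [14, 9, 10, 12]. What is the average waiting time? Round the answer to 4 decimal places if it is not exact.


FCFS order (as given): [14, 9, 10, 12]
Waiting times:
  Job 1: wait = 0
  Job 2: wait = 14
  Job 3: wait = 23
  Job 4: wait = 33
Sum of waiting times = 70
Average waiting time = 70/4 = 17.5

17.5


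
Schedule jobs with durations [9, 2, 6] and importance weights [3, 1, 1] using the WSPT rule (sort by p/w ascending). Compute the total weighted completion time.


Compute p/w ratios and sort ascending (WSPT): [(2, 1), (9, 3), (6, 1)]
Compute weighted completion times:
  Job (p=2,w=1): C=2, w*C=1*2=2
  Job (p=9,w=3): C=11, w*C=3*11=33
  Job (p=6,w=1): C=17, w*C=1*17=17
Total weighted completion time = 52

52


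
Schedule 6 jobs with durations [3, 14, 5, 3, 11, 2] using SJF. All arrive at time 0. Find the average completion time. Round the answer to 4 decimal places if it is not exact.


SJF order (ascending): [2, 3, 3, 5, 11, 14]
Completion times:
  Job 1: burst=2, C=2
  Job 2: burst=3, C=5
  Job 3: burst=3, C=8
  Job 4: burst=5, C=13
  Job 5: burst=11, C=24
  Job 6: burst=14, C=38
Average completion = 90/6 = 15.0

15.0


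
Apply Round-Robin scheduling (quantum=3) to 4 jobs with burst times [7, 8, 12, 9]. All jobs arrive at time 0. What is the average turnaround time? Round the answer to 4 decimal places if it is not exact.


Time quantum = 3
Execution trace:
  J1 runs 3 units, time = 3
  J2 runs 3 units, time = 6
  J3 runs 3 units, time = 9
  J4 runs 3 units, time = 12
  J1 runs 3 units, time = 15
  J2 runs 3 units, time = 18
  J3 runs 3 units, time = 21
  J4 runs 3 units, time = 24
  J1 runs 1 units, time = 25
  J2 runs 2 units, time = 27
  J3 runs 3 units, time = 30
  J4 runs 3 units, time = 33
  J3 runs 3 units, time = 36
Finish times: [25, 27, 36, 33]
Average turnaround = 121/4 = 30.25

30.25


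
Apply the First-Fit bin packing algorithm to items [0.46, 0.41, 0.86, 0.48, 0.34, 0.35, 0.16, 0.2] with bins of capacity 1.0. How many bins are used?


Place items sequentially using First-Fit:
  Item 0.46 -> new Bin 1
  Item 0.41 -> Bin 1 (now 0.87)
  Item 0.86 -> new Bin 2
  Item 0.48 -> new Bin 3
  Item 0.34 -> Bin 3 (now 0.82)
  Item 0.35 -> new Bin 4
  Item 0.16 -> Bin 3 (now 0.98)
  Item 0.2 -> Bin 4 (now 0.55)
Total bins used = 4

4


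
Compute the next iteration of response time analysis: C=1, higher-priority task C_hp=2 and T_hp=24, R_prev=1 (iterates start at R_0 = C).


R_next = C + ceil(R_prev / T_hp) * C_hp
ceil(1 / 24) = ceil(0.0417) = 1
Interference = 1 * 2 = 2
R_next = 1 + 2 = 3

3


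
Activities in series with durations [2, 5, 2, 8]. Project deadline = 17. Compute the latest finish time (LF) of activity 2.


LF(activity 2) = deadline - sum of successor durations
Successors: activities 3 through 4 with durations [2, 8]
Sum of successor durations = 10
LF = 17 - 10 = 7

7


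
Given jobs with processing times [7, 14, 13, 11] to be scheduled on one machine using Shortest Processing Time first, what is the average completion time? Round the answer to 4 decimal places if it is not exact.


Sort jobs by processing time (SPT order): [7, 11, 13, 14]
Compute completion times sequentially:
  Job 1: processing = 7, completes at 7
  Job 2: processing = 11, completes at 18
  Job 3: processing = 13, completes at 31
  Job 4: processing = 14, completes at 45
Sum of completion times = 101
Average completion time = 101/4 = 25.25

25.25


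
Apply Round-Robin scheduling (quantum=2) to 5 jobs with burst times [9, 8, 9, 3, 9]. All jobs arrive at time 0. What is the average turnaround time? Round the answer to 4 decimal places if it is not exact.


Time quantum = 2
Execution trace:
  J1 runs 2 units, time = 2
  J2 runs 2 units, time = 4
  J3 runs 2 units, time = 6
  J4 runs 2 units, time = 8
  J5 runs 2 units, time = 10
  J1 runs 2 units, time = 12
  J2 runs 2 units, time = 14
  J3 runs 2 units, time = 16
  J4 runs 1 units, time = 17
  J5 runs 2 units, time = 19
  J1 runs 2 units, time = 21
  J2 runs 2 units, time = 23
  J3 runs 2 units, time = 25
  J5 runs 2 units, time = 27
  J1 runs 2 units, time = 29
  J2 runs 2 units, time = 31
  J3 runs 2 units, time = 33
  J5 runs 2 units, time = 35
  J1 runs 1 units, time = 36
  J3 runs 1 units, time = 37
  J5 runs 1 units, time = 38
Finish times: [36, 31, 37, 17, 38]
Average turnaround = 159/5 = 31.8

31.8


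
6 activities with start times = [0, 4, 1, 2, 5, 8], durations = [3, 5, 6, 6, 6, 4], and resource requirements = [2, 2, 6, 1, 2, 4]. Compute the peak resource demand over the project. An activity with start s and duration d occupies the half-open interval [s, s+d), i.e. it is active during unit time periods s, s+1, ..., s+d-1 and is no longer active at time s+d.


Each activity i is active on [start_i, start_i + duration_i).
Compute total resource usage per time slot:
  t=0: active resources = [2], total = 2
  t=1: active resources = [2, 6], total = 8
  t=2: active resources = [2, 6, 1], total = 9
  t=3: active resources = [6, 1], total = 7
  t=4: active resources = [2, 6, 1], total = 9
  t=5: active resources = [2, 6, 1, 2], total = 11
  t=6: active resources = [2, 6, 1, 2], total = 11
  t=7: active resources = [2, 1, 2], total = 5
  t=8: active resources = [2, 2, 4], total = 8
  t=9: active resources = [2, 4], total = 6
  t=10: active resources = [2, 4], total = 6
  t=11: active resources = [4], total = 4
Peak resource demand = 11

11


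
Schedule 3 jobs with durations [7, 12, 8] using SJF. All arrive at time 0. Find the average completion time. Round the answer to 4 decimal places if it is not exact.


SJF order (ascending): [7, 8, 12]
Completion times:
  Job 1: burst=7, C=7
  Job 2: burst=8, C=15
  Job 3: burst=12, C=27
Average completion = 49/3 = 16.3333

16.3333


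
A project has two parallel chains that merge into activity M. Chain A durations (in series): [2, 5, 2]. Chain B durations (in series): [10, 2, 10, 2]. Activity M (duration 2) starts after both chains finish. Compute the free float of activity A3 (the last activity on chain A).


ES(A3) = sum of predecessors on chain A = 7
EF(A3) = ES + duration = 7 + 2 = 9
Successor of A3 is M. ES(M) = max(sum(A), sum(B)) = max(9, 24) = 24
Free float = ES(successor) - EF(current) = 24 - 9 = 15

15


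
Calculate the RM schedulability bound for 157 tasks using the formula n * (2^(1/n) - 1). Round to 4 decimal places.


Compute 2^(1/157) = 1.0044247104
Subtract 1: 1.0044247104 - 1 = 0.0044247104
Multiply by n: 157 * 0.0044247104 = 0.6946795328
Round to 4 dp: 0.6947

0.6947


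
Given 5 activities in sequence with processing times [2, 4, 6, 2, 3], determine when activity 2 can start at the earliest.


Activity 2 starts after activities 1 through 1 complete.
Predecessor durations: [2]
ES = 2 = 2

2


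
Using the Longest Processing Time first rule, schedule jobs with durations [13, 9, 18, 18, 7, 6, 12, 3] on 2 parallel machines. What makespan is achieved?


Sort jobs in decreasing order (LPT): [18, 18, 13, 12, 9, 7, 6, 3]
Assign each job to the least loaded machine:
  Machine 1: jobs [18, 13, 7, 6], load = 44
  Machine 2: jobs [18, 12, 9, 3], load = 42
Makespan = max load = 44

44


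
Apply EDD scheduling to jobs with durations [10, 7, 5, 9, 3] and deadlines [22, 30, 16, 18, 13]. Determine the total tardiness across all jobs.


Sort by due date (EDD order): [(3, 13), (5, 16), (9, 18), (10, 22), (7, 30)]
Compute completion times and tardiness:
  Job 1: p=3, d=13, C=3, tardiness=max(0,3-13)=0
  Job 2: p=5, d=16, C=8, tardiness=max(0,8-16)=0
  Job 3: p=9, d=18, C=17, tardiness=max(0,17-18)=0
  Job 4: p=10, d=22, C=27, tardiness=max(0,27-22)=5
  Job 5: p=7, d=30, C=34, tardiness=max(0,34-30)=4
Total tardiness = 9

9


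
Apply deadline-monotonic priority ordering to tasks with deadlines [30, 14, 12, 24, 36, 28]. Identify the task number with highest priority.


Sort tasks by relative deadline (ascending):
  Task 3: deadline = 12
  Task 2: deadline = 14
  Task 4: deadline = 24
  Task 6: deadline = 28
  Task 1: deadline = 30
  Task 5: deadline = 36
Priority order (highest first): [3, 2, 4, 6, 1, 5]
Highest priority task = 3

3
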